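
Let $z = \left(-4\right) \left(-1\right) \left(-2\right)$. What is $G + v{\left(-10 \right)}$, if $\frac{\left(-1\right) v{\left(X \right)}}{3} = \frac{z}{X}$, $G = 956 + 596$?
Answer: $\frac{7748}{5} \approx 1549.6$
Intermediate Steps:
$G = 1552$
$z = -8$ ($z = 4 \left(-2\right) = -8$)
$v{\left(X \right)} = \frac{24}{X}$ ($v{\left(X \right)} = - 3 \left(- \frac{8}{X}\right) = \frac{24}{X}$)
$G + v{\left(-10 \right)} = 1552 + \frac{24}{-10} = 1552 + 24 \left(- \frac{1}{10}\right) = 1552 - \frac{12}{5} = \frac{7748}{5}$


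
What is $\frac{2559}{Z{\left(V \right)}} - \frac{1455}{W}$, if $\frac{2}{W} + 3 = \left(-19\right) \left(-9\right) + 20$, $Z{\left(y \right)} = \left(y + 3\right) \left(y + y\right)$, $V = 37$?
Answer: $- \frac{404836641}{2960} \approx -1.3677 \cdot 10^{5}$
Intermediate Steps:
$Z{\left(y \right)} = 2 y \left(3 + y\right)$ ($Z{\left(y \right)} = \left(3 + y\right) 2 y = 2 y \left(3 + y\right)$)
$W = \frac{1}{94}$ ($W = \frac{2}{-3 + \left(\left(-19\right) \left(-9\right) + 20\right)} = \frac{2}{-3 + \left(171 + 20\right)} = \frac{2}{-3 + 191} = \frac{2}{188} = 2 \cdot \frac{1}{188} = \frac{1}{94} \approx 0.010638$)
$\frac{2559}{Z{\left(V \right)}} - \frac{1455}{W} = \frac{2559}{2 \cdot 37 \left(3 + 37\right)} - 1455 \frac{1}{\frac{1}{94}} = \frac{2559}{2 \cdot 37 \cdot 40} - 136770 = \frac{2559}{2960} - 136770 = - \frac{404836641}{2960}$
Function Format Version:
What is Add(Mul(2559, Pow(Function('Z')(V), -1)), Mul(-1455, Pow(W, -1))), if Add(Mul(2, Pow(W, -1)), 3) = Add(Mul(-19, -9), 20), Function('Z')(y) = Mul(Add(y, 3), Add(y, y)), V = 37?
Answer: Rational(-404836641, 2960) ≈ -1.3677e+5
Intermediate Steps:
Function('Z')(y) = Mul(2, y, Add(3, y)) (Function('Z')(y) = Mul(Add(3, y), Mul(2, y)) = Mul(2, y, Add(3, y)))
W = Rational(1, 94) (W = Mul(2, Pow(Add(-3, Add(Mul(-19, -9), 20)), -1)) = Mul(2, Pow(Add(-3, Add(171, 20)), -1)) = Mul(2, Pow(Add(-3, 191), -1)) = Mul(2, Pow(188, -1)) = Mul(2, Rational(1, 188)) = Rational(1, 94) ≈ 0.010638)
Add(Mul(2559, Pow(Function('Z')(V), -1)), Mul(-1455, Pow(W, -1))) = Add(Mul(2559, Pow(Mul(2, 37, Add(3, 37)), -1)), Mul(-1455, Pow(Rational(1, 94), -1))) = Add(Mul(2559, Pow(Mul(2, 37, 40), -1)), Mul(-1455, 94)) = Add(Mul(2559, Pow(2960, -1)), -136770) = Add(Mul(2559, Rational(1, 2960)), -136770) = Add(Rational(2559, 2960), -136770) = Rational(-404836641, 2960)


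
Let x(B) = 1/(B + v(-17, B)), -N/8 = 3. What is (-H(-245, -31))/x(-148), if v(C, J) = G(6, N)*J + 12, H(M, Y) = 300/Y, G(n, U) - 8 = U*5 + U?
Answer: 5997600/31 ≈ 1.9347e+5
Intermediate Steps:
N = -24 (N = -8*3 = -24)
G(n, U) = 8 + 6*U (G(n, U) = 8 + (U*5 + U) = 8 + (5*U + U) = 8 + 6*U)
v(C, J) = 12 - 136*J (v(C, J) = (8 + 6*(-24))*J + 12 = (8 - 144)*J + 12 = -136*J + 12 = 12 - 136*J)
x(B) = 1/(12 - 135*B) (x(B) = 1/(B + (12 - 136*B)) = 1/(12 - 135*B))
(-H(-245, -31))/x(-148) = (-300/(-31))/((-1/(-12 + 135*(-148)))) = (-300*(-1)/31)/((-1/(-12 - 19980))) = (-1*(-300/31))/((-1/(-19992))) = 300/(31*((-1*(-1/19992)))) = 300/(31*(1/19992)) = (300/31)*19992 = 5997600/31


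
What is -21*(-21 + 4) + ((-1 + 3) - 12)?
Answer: 347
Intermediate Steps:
-21*(-21 + 4) + ((-1 + 3) - 12) = -21*(-17) + (2 - 12) = 357 - 10 = 347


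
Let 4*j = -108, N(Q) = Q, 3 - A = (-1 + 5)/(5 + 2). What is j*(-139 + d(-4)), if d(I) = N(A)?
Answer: 25812/7 ≈ 3687.4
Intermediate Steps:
A = 17/7 (A = 3 - (-1 + 5)/(5 + 2) = 3 - 4/7 = 17/7 ≈ 2.4286)
j = -27 (j = (¼)*(-108) = -27)
d(I) = 17/7
j*(-139 + d(-4)) = -27*(-139 + 17/7) = -27*(-956/7) = 25812/7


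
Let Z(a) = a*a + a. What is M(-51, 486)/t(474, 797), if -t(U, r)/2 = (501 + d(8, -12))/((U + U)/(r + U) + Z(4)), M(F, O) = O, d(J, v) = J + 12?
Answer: -6407424/662191 ≈ -9.6761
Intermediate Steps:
d(J, v) = 12 + J
Z(a) = a + a**2 (Z(a) = a**2 + a = a + a**2)
t(U, r) = -1042/(20 + 2*U/(U + r)) (t(U, r) = -2*(501 + (12 + 8))/((U + U)/(r + U) + 4*(1 + 4)) = -2*(501 + 20)/((2*U)/(U + r) + 4*5) = -1042/(2*U/(U + r) + 20) = -1042/(20 + 2*U/(U + r)))
M(-51, 486)/t(474, 797) = 486/((521*(-1*474 - 1*797)/(10*797 + 11*474))) = 486/((521*(-474 - 797)/(7970 + 5214))) = 486/((521*(-1271)/13184)) = 486/((521*(1/13184)*(-1271))) = 486/(-662191/13184) = 486*(-13184/662191) = -6407424/662191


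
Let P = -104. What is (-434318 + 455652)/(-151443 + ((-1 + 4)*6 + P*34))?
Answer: -21334/154961 ≈ -0.13767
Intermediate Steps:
(-434318 + 455652)/(-151443 + ((-1 + 4)*6 + P*34)) = (-434318 + 455652)/(-151443 + ((-1 + 4)*6 - 104*34)) = 21334/(-151443 + (3*6 - 3536)) = 21334/(-151443 + (18 - 3536)) = 21334/(-151443 - 3518) = 21334/(-154961) = 21334*(-1/154961) = -21334/154961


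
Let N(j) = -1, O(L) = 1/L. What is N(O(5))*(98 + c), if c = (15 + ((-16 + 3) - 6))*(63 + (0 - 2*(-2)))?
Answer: 170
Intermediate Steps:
c = -268 (c = (15 + (-13 - 6))*(63 + (0 + 4)) = (15 - 19)*(63 + 4) = -4*67 = -268)
N(O(5))*(98 + c) = -(98 - 268) = -1*(-170) = 170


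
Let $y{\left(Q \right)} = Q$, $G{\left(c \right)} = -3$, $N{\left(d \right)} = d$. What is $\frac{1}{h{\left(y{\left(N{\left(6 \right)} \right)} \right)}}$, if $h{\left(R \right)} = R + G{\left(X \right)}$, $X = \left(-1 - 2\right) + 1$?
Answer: $\frac{1}{3} \approx 0.33333$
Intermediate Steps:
$X = -2$ ($X = -3 + 1 = -2$)
$h{\left(R \right)} = -3 + R$ ($h{\left(R \right)} = R - 3 = -3 + R$)
$\frac{1}{h{\left(y{\left(N{\left(6 \right)} \right)} \right)}} = \frac{1}{-3 + 6} = \frac{1}{3}$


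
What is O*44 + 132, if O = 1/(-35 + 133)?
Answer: 6490/49 ≈ 132.45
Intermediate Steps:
O = 1/98 ≈ 0.010204
O*44 + 132 = (1/98)*44 + 132 = 22/49 + 132 = 6490/49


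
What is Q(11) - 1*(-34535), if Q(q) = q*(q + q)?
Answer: 34777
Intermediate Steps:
Q(q) = 2*q² (Q(q) = q*(2*q) = 2*q²)
Q(11) - 1*(-34535) = 2*11² - 1*(-34535) = 2*121 + 34535 = 242 + 34535 = 34777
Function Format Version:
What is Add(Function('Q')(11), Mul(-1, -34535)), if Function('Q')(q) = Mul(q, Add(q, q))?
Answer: 34777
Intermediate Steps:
Function('Q')(q) = Mul(2, Pow(q, 2)) (Function('Q')(q) = Mul(q, Mul(2, q)) = Mul(2, Pow(q, 2)))
Add(Function('Q')(11), Mul(-1, -34535)) = Add(Mul(2, Pow(11, 2)), Mul(-1, -34535)) = Add(Mul(2, 121), 34535) = Add(242, 34535) = 34777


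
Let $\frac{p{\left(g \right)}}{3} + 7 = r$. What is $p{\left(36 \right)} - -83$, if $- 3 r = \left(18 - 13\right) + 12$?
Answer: $45$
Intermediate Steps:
$r = - \frac{17}{3}$ ($r = - \frac{\left(18 - 13\right) + 12}{3} = - \frac{5 + 12}{3} = \left(- \frac{1}{3}\right) 17 = - \frac{17}{3} \approx -5.6667$)
$p{\left(g \right)} = -38$ ($p{\left(g \right)} = -21 + 3 \left(- \frac{17}{3}\right) = -21 - 17 = -38$)
$p{\left(36 \right)} - -83 = -38 - -83 = -38 + 83 = 45$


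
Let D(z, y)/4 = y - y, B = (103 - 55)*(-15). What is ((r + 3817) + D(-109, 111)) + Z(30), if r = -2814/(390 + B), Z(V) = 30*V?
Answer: 259904/55 ≈ 4725.5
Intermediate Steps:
B = -720 (B = 48*(-15) = -720)
D(z, y) = 0 (D(z, y) = 4*(y - y) = 4*0 = 0)
r = 469/55 (r = -2814/(390 - 720) = -2814/(-330) = -2814*(-1/330) = 469/55 ≈ 8.5273)
((r + 3817) + D(-109, 111)) + Z(30) = ((469/55 + 3817) + 0) + 30*30 = (210404/55 + 0) + 900 = 210404/55 + 900 = 259904/55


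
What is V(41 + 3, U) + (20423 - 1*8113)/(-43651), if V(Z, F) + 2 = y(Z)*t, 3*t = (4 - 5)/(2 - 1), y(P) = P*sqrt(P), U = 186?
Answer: -99612/43651 - 88*sqrt(11)/3 ≈ -99.570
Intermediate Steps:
y(P) = P**(3/2)
t = -1/3 (t = ((4 - 5)/(2 - 1))/3 = (-1/1)/3 = (-1*1)/3 = (1/3)*(-1) = -1/3 ≈ -0.33333)
V(Z, F) = -2 - Z**(3/2)/3 (V(Z, F) = -2 + Z**(3/2)*(-1/3) = -2 - Z**(3/2)/3)
V(41 + 3, U) + (20423 - 1*8113)/(-43651) = (-2 - (41 + 3)**(3/2)/3) + (20423 - 1*8113)/(-43651) = (-2 - 88*sqrt(11)/3) + (20423 - 8113)*(-1/43651) = (-2 - 88*sqrt(11)/3) + 12310*(-1/43651) = (-2 - 88*sqrt(11)/3) - 12310/43651 = -99612/43651 - 88*sqrt(11)/3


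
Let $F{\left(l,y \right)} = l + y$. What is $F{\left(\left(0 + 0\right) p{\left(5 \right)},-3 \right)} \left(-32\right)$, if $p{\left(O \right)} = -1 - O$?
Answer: $96$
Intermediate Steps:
$F{\left(\left(0 + 0\right) p{\left(5 \right)},-3 \right)} \left(-32\right) = \left(\left(0 + 0\right) \left(-1 - 5\right) - 3\right) \left(-32\right) = \left(0 \left(-1 - 5\right) - 3\right) \left(-32\right) = \left(0 \left(-6\right) - 3\right) \left(-32\right) = \left(0 - 3\right) \left(-32\right) = \left(-3\right) \left(-32\right) = 96$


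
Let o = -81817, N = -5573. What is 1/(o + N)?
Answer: -1/87390 ≈ -1.1443e-5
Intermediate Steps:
1/(o + N) = 1/(-81817 - 5573) = 1/(-87390) = -1/87390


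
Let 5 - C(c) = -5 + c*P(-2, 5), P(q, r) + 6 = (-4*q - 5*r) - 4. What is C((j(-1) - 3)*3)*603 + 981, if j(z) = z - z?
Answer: -139518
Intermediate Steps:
j(z) = 0
P(q, r) = -10 - 5*r - 4*q (P(q, r) = -6 + ((-4*q - 5*r) - 4) = -6 + ((-5*r - 4*q) - 4) = -6 + (-4 - 5*r - 4*q) = -10 - 5*r - 4*q)
C(c) = 10 + 27*c (C(c) = 5 - (-5 + c*(-10 - 5*5 - 4*(-2))) = 5 - (-5 + c*(-10 - 25 + 8)) = 5 - (-5 + c*(-27)) = 5 - (-5 - 27*c) = 5 + (5 + 27*c) = 10 + 27*c)
C((j(-1) - 3)*3)*603 + 981 = (10 + 27*((0 - 3)*3))*603 + 981 = (10 + 27*(-3*3))*603 + 981 = (10 + 27*(-9))*603 + 981 = (10 - 243)*603 + 981 = -233*603 + 981 = -140499 + 981 = -139518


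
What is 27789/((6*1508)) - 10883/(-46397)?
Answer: 35584503/10764104 ≈ 3.3058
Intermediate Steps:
27789/((6*1508)) - 10883/(-46397) = 27789/9048 - 10883*(-1/46397) = 27789*(1/9048) + 10883/46397 = 9263/3016 + 10883/46397 = 35584503/10764104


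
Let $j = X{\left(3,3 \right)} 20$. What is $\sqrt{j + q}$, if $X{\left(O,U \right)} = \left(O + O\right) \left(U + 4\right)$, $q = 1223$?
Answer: $\sqrt{2063} \approx 45.42$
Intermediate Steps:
$X{\left(O,U \right)} = 2 O \left(4 + U\right)$
$j = 840$ ($j = 2 \cdot 3 \left(4 + 3\right) 20 = 2 \cdot 3 \cdot 7 \cdot 20 = 42 \cdot 20 = 840$)
$\sqrt{j + q} = \sqrt{840 + 1223} = \sqrt{2063}$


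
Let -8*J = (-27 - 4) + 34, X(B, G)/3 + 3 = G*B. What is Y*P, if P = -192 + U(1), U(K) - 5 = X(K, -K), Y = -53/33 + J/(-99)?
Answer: 28059/88 ≈ 318.85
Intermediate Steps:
X(B, G) = -9 + 3*B*G (X(B, G) = -9 + 3*(G*B) = -9 + 3*(B*G) = -9 + 3*B*G)
J = -3/8 (J = -((-27 - 4) + 34)/8 = -(-31 + 34)/8 = -⅛*3 = -3/8 ≈ -0.37500)
Y = -141/88 (Y = -53/33 - 3/8/(-99) = -53*1/33 - 3/8*(-1/99) = -53/33 + 1/264 = -141/88 ≈ -1.6023)
U(K) = -4 - 3*K² (U(K) = 5 + (-9 + 3*K*(-K)) = 5 + (-9 - 3*K²) = -4 - 3*K²)
P = -199 (P = -192 + (-4 - 3*1²) = -192 + (-4 - 3*1) = -192 + (-4 - 3) = -192 - 7 = -199)
Y*P = -141/88*(-199) = 28059/88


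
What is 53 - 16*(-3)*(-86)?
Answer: -4075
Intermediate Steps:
53 - 16*(-3)*(-86) = 53 - 4*(-12)*(-86) = 53 + 48*(-86) = 53 - 4128 = -4075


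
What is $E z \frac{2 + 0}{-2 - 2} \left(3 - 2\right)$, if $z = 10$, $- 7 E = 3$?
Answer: $\frac{15}{7} \approx 2.1429$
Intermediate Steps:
$E = - \frac{3}{7}$ ($E = \left(- \frac{1}{7}\right) 3 = - \frac{3}{7} \approx -0.42857$)
$E z \frac{2 + 0}{-2 - 2} \left(3 - 2\right) = \left(- \frac{3}{7}\right) 10 \frac{2 + 0}{-2 - 2} \left(3 - 2\right) = - \frac{30 \frac{2}{-4} \cdot 1}{7} = - \frac{30 \cdot 2 \left(- \frac{1}{4}\right) 1}{7} = - \frac{30 \left(\left(- \frac{1}{2}\right) 1\right)}{7} = \left(- \frac{30}{7}\right) \left(- \frac{1}{2}\right) = \frac{15}{7}$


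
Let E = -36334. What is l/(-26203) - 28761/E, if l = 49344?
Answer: -1039240413/952059802 ≈ -1.0916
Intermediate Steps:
l/(-26203) - 28761/E = 49344/(-26203) - 28761/(-36334) = 49344*(-1/26203) - 28761*(-1/36334) = -49344/26203 + 28761/36334 = -1039240413/952059802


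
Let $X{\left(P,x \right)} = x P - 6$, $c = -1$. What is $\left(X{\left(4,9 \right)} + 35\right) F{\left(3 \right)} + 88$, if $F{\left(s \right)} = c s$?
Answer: $-107$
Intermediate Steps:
$X{\left(P,x \right)} = -6 + P x$ ($X{\left(P,x \right)} = P x - 6 = -6 + P x$)
$F{\left(s \right)} = - s$
$\left(X{\left(4,9 \right)} + 35\right) F{\left(3 \right)} + 88 = \left(\left(-6 + 4 \cdot 9\right) + 35\right) \left(\left(-1\right) 3\right) + 88 = \left(\left(-6 + 36\right) + 35\right) \left(-3\right) + 88 = \left(30 + 35\right) \left(-3\right) + 88 = 65 \left(-3\right) + 88 = -195 + 88 = -107$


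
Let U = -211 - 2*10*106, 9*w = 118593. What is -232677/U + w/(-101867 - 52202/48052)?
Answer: 63192771803561/633898004537 ≈ 99.689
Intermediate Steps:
w = 13177 (w = (⅑)*118593 = 13177)
U = -2331 (U = -211 - 20*106 = -211 - 2120 = -2331)
-232677/U + w/(-101867 - 52202/48052) = -232677/(-2331) + 13177/(-101867 - 52202/48052) = -232677*(-1/2331) + 13177/(-101867 - 52202/48052) = 25853/259 + 13177/(-101867 - 1*26101/24026) = 25853/259 + 13177/(-101867 - 26101/24026) = 25853/259 + 13177/(-2447482643/24026) = 25853/259 + 13177*(-24026/2447482643) = 25853/259 - 316590602/2447482643 = 63192771803561/633898004537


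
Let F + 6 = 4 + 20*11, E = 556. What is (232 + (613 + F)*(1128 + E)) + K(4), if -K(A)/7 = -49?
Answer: 1399979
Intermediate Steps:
K(A) = 343 (K(A) = -7*(-49) = 343)
F = 218 (F = -6 + (4 + 20*11) = -6 + (4 + 220) = -6 + 224 = 218)
(232 + (613 + F)*(1128 + E)) + K(4) = (232 + (613 + 218)*(1128 + 556)) + 343 = (232 + 831*1684) + 343 = (232 + 1399404) + 343 = 1399636 + 343 = 1399979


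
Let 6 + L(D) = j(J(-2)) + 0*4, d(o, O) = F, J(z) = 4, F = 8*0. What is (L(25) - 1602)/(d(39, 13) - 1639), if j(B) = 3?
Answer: 1605/1639 ≈ 0.97926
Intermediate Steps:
F = 0
d(o, O) = 0
L(D) = -3 (L(D) = -6 + (3 + 0*4) = -6 + (3 + 0) = -6 + 3 = -3)
(L(25) - 1602)/(d(39, 13) - 1639) = (-3 - 1602)/(0 - 1639) = -1605/(-1639) = -1605*(-1/1639) = 1605/1639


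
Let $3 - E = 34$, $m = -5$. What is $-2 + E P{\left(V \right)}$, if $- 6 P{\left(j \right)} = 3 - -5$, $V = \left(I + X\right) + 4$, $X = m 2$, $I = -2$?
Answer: $\frac{118}{3} \approx 39.333$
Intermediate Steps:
$X = -10$ ($X = \left(-5\right) 2 = -10$)
$E = -31$ ($E = 3 - 34 = -31$)
$V = -8$ ($V = \left(-2 - 10\right) + 4 = -12 + 4 = -8$)
$P{\left(j \right)} = - \frac{4}{3}$ ($P{\left(j \right)} = - \frac{3 - -5}{6} = - \frac{3 + 5}{6} = \left(- \frac{1}{6}\right) 8 = - \frac{4}{3}$)
$-2 + E P{\left(V \right)} = -2 - - \frac{124}{3} = -2 + \frac{124}{3} = \frac{118}{3}$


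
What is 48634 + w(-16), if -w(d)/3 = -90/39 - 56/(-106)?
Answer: 33512504/689 ≈ 48639.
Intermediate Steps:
w(d) = 3678/689 (w(d) = -3*(-90/39 - 56/(-106)) = -3*(-90*1/39 - 56*(-1/106)) = -3*(-30/13 + 28/53) = -3*(-1226/689) = 3678/689)
48634 + w(-16) = 48634 + 3678/689 = 33512504/689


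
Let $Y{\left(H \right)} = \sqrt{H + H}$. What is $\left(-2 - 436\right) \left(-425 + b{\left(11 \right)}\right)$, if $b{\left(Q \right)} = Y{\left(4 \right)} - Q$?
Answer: $190968 - 876 \sqrt{2} \approx 1.8973 \cdot 10^{5}$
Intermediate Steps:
$Y{\left(H \right)} = \sqrt{2} \sqrt{H}$ ($Y{\left(H \right)} = \sqrt{2 H} = \sqrt{2} \sqrt{H}$)
$b{\left(Q \right)} = - Q + 2 \sqrt{2}$ ($b{\left(Q \right)} = \sqrt{2} \sqrt{4} - Q = \sqrt{2} \cdot 2 - Q = 2 \sqrt{2} - Q = - Q + 2 \sqrt{2}$)
$\left(-2 - 436\right) \left(-425 + b{\left(11 \right)}\right) = \left(-2 - 436\right) \left(-425 + \left(\left(-1\right) 11 + 2 \sqrt{2}\right)\right) = - 438 \left(-425 - \left(11 - 2 \sqrt{2}\right)\right) = - 438 \left(-436 + 2 \sqrt{2}\right) = 190968 - 876 \sqrt{2}$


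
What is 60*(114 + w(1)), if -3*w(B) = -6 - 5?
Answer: 7060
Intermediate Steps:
w(B) = 11/3 (w(B) = -(-6 - 5)/3 = -⅓*(-11) = 11/3)
60*(114 + w(1)) = 60*(114 + 11/3) = 60*(353/3) = 7060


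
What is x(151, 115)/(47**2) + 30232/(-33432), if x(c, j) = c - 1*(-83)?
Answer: -7369925/9231411 ≈ -0.79835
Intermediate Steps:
x(c, j) = 83 + c (x(c, j) = c + 83 = 83 + c)
x(151, 115)/(47**2) + 30232/(-33432) = (83 + 151)/(47**2) + 30232/(-33432) = 234/2209 + 30232*(-1/33432) = 234*(1/2209) - 3779/4179 = 234/2209 - 3779/4179 = -7369925/9231411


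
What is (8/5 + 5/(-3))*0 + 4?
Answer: 4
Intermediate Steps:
(8/5 + 5/(-3))*0 + 4 = (8*(⅕) + 5*(-⅓))*0 + 4 = (8/5 - 5/3)*0 + 4 = -1/15*0 + 4 = 0 + 4 = 4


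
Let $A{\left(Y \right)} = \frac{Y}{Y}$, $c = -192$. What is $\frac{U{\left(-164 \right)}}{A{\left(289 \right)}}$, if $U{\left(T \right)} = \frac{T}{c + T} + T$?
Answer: $- \frac{14555}{89} \approx -163.54$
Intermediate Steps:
$A{\left(Y \right)} = 1$
$U{\left(T \right)} = T + \frac{T}{-192 + T}$ ($U{\left(T \right)} = \frac{T}{-192 + T} + T = T + \frac{T}{-192 + T}$)
$\frac{U{\left(-164 \right)}}{A{\left(289 \right)}} = \frac{\left(-164\right) \frac{1}{-192 - 164} \left(-191 - 164\right)}{1} = \left(-164\right) \frac{1}{-356} \left(-355\right) 1 = \left(-164\right) \left(- \frac{1}{356}\right) \left(-355\right) 1 = \left(- \frac{14555}{89}\right) 1 = - \frac{14555}{89}$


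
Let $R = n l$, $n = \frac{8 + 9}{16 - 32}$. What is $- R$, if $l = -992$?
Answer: $-1054$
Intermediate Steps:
$n = - \frac{17}{16}$ ($n = \frac{17}{-16} = 17 \left(- \frac{1}{16}\right) = - \frac{17}{16} \approx -1.0625$)
$R = 1054$ ($R = \left(- \frac{17}{16}\right) \left(-992\right) = 1054$)
$- R = \left(-1\right) 1054 = -1054$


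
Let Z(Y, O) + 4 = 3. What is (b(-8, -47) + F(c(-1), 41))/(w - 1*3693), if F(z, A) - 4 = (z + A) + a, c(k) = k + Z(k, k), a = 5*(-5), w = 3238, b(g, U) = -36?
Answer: 18/455 ≈ 0.039560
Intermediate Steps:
Z(Y, O) = -1 (Z(Y, O) = -4 + 3 = -1)
a = -25
c(k) = -1 + k (c(k) = k - 1 = -1 + k)
F(z, A) = -21 + A + z (F(z, A) = 4 + ((z + A) - 25) = 4 + ((A + z) - 25) = 4 + (-25 + A + z) = -21 + A + z)
(b(-8, -47) + F(c(-1), 41))/(w - 1*3693) = (-36 + (-21 + 41 + (-1 - 1)))/(3238 - 1*3693) = (-36 + (-21 + 41 - 2))/(3238 - 3693) = (-36 + 18)/(-455) = -18*(-1/455) = 18/455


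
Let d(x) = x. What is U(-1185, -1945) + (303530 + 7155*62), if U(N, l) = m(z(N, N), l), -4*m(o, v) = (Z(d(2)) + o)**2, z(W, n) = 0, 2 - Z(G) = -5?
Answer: 2988511/4 ≈ 7.4713e+5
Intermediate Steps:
Z(G) = 7 (Z(G) = 2 - 1*(-5) = 2 + 5 = 7)
m(o, v) = -(7 + o)**2/4
U(N, l) = -49/4 (U(N, l) = -(7 + 0)**2/4 = -1/4*7**2 = -1/4*49 = -49/4)
U(-1185, -1945) + (303530 + 7155*62) = -49/4 + (303530 + 7155*62) = -49/4 + (303530 + 443610) = -49/4 + 747140 = 2988511/4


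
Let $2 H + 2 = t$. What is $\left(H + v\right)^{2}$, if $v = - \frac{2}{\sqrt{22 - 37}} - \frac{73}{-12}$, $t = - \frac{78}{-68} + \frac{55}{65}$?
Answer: $\frac{80658713}{2197845} + \frac{16124 i \sqrt{15}}{9945} \approx 36.699 + 6.2793 i$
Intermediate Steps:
$t = \frac{881}{442}$ ($t = \left(-78\right) \left(- \frac{1}{68}\right) + 55 \cdot \frac{1}{65} = \frac{39}{34} + \frac{11}{13} = \frac{881}{442} \approx 1.9932$)
$H = - \frac{3}{884}$ ($H = -1 + \frac{1}{2} \cdot \frac{881}{442} = -1 + \frac{881}{884} = - \frac{3}{884} \approx -0.0033937$)
$v = \frac{73}{12} + \frac{2 i \sqrt{15}}{15}$ ($v = - \frac{2}{\sqrt{-15}} - - \frac{73}{12} = - \frac{2}{i \sqrt{15}} + \frac{73}{12} = - 2 \left(- \frac{i \sqrt{15}}{15}\right) + \frac{73}{12} = \frac{2 i \sqrt{15}}{15} + \frac{73}{12} = \frac{73}{12} + \frac{2 i \sqrt{15}}{15} \approx 6.0833 + 0.5164 i$)
$\left(H + v\right)^{2} = \left(- \frac{3}{884} + \left(\frac{73}{12} + \frac{2 i \sqrt{15}}{15}\right)\right)^{2} = \left(\frac{4031}{663} + \frac{2 i \sqrt{15}}{15}\right)^{2}$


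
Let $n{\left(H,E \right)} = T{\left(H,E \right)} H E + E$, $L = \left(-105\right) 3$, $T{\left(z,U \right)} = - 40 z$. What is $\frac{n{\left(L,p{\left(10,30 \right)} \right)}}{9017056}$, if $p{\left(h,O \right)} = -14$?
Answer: $\frac{27782993}{4508528} \approx 6.1623$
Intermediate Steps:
$L = -315$
$n{\left(H,E \right)} = E - 40 E H^{2}$ ($n{\left(H,E \right)} = - 40 H H E + E = - 40 H^{2} E + E = - 40 E H^{2} + E = E - 40 E H^{2}$)
$\frac{n{\left(L,p{\left(10,30 \right)} \right)}}{9017056} = \frac{\left(-14\right) \left(1 - 40 \left(-315\right)^{2}\right)}{9017056} = - 14 \left(1 - 3969000\right) \frac{1}{9017056} = \left(-14\right) \left(-3968999\right) \frac{1}{9017056} = 55565986 \cdot \frac{1}{9017056} = \frac{27782993}{4508528}$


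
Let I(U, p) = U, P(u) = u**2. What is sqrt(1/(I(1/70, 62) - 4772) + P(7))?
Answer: 3*sqrt(607499693311)/334039 ≈ 7.0000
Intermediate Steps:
sqrt(1/(I(1/70, 62) - 4772) + P(7)) = sqrt(1/(1/70 - 4772) + 7**2) = sqrt(1/(1/70 - 4772) + 49) = sqrt(1/(-334039/70) + 49) = sqrt(-70/334039 + 49) = sqrt(16367841/334039) = 3*sqrt(607499693311)/334039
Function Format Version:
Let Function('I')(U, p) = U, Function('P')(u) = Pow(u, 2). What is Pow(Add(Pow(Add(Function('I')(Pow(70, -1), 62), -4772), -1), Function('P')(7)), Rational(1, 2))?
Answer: Mul(Rational(3, 334039), Pow(607499693311, Rational(1, 2))) ≈ 7.0000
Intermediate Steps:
Pow(Add(Pow(Add(Function('I')(Pow(70, -1), 62), -4772), -1), Function('P')(7)), Rational(1, 2)) = Pow(Add(Pow(Add(Pow(70, -1), -4772), -1), Pow(7, 2)), Rational(1, 2)) = Pow(Add(Pow(Add(Rational(1, 70), -4772), -1), 49), Rational(1, 2)) = Pow(Add(Pow(Rational(-334039, 70), -1), 49), Rational(1, 2)) = Pow(Add(Rational(-70, 334039), 49), Rational(1, 2)) = Pow(Rational(16367841, 334039), Rational(1, 2)) = Mul(Rational(3, 334039), Pow(607499693311, Rational(1, 2)))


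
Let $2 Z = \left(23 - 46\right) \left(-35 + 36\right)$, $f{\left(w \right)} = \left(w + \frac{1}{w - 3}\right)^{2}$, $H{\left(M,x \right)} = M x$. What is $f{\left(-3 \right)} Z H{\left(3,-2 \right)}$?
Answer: $\frac{8303}{12} \approx 691.92$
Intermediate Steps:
$f{\left(w \right)} = \left(w + \frac{1}{-3 + w}\right)^{2}$
$Z = - \frac{23}{2}$ ($Z = \frac{\left(23 - 46\right) \left(-35 + 36\right)}{2} = \frac{\left(-23\right) 1}{2} = \frac{1}{2} \left(-23\right) = - \frac{23}{2} \approx -11.5$)
$f{\left(-3 \right)} Z H{\left(3,-2 \right)} = \frac{\left(1 + \left(-3\right)^{2} - -9\right)^{2}}{\left(-3 - 3\right)^{2}} \left(- \frac{23}{2}\right) 3 \left(-2\right) = \frac{\left(1 + 9 + 9\right)^{2}}{36} \left(- \frac{23}{2}\right) \left(-6\right) = \frac{19^{2}}{36} \left(- \frac{23}{2}\right) \left(-6\right) = \frac{1}{36} \cdot 361 \left(- \frac{23}{2}\right) \left(-6\right) = \frac{361}{36} \left(- \frac{23}{2}\right) \left(-6\right) = \left(- \frac{8303}{72}\right) \left(-6\right) = \frac{8303}{12}$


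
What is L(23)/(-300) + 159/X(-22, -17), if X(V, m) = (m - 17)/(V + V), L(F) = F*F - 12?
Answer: 1040611/5100 ≈ 204.04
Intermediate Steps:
L(F) = -12 + F**2 (L(F) = F**2 - 12 = -12 + F**2)
X(V, m) = (-17 + m)/(2*V) (X(V, m) = (-17 + m)/((2*V)) = (-17 + m)*(1/(2*V)) = (-17 + m)/(2*V))
L(23)/(-300) + 159/X(-22, -17) = (-12 + 23**2)/(-300) + 159/(((1/2)*(-17 - 17)/(-22))) = (-12 + 529)*(-1/300) + 159/(((1/2)*(-1/22)*(-34))) = 517*(-1/300) + 159/(17/22) = -517/300 + 159*(22/17) = -517/300 + 3498/17 = 1040611/5100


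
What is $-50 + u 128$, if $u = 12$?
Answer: $1486$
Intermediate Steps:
$-50 + u 128 = -50 + 12 \cdot 128 = -50 + 1536 = 1486$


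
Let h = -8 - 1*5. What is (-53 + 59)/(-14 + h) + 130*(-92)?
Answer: -107642/9 ≈ -11960.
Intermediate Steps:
h = -13 (h = -8 - 5 = -13)
(-53 + 59)/(-14 + h) + 130*(-92) = (-53 + 59)/(-14 - 13) + 130*(-92) = 6/(-27) - 11960 = 6*(-1/27) - 11960 = -2/9 - 11960 = -107642/9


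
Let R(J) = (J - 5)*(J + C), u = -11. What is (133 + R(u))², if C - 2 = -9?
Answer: 177241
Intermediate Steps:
C = -7 (C = 2 - 9 = -7)
R(J) = (-7 + J)*(-5 + J) (R(J) = (J - 5)*(J - 7) = (-5 + J)*(-7 + J) = (-7 + J)*(-5 + J))
(133 + R(u))² = (133 + (35 + (-11)² - 12*(-11)))² = (133 + (35 + 121 + 132))² = (133 + 288)² = 421² = 177241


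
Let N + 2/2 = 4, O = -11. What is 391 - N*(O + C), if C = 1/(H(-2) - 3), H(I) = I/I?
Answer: 851/2 ≈ 425.50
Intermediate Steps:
N = 3 (N = -1 + 4 = 3)
H(I) = 1
C = -½ (C = 1/(1 - 3) = 1/(-2) = -½ ≈ -0.50000)
391 - N*(O + C) = 391 - 3*(-11 - ½) = 391 - 3*(-23)/2 = 391 - 1*(-69/2) = 391 + 69/2 = 851/2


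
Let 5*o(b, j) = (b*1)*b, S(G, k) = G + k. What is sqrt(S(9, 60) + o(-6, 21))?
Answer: sqrt(1905)/5 ≈ 8.7293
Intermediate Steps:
o(b, j) = b**2/5 (o(b, j) = ((b*1)*b)/5 = (b*b)/5 = b**2/5)
sqrt(S(9, 60) + o(-6, 21)) = sqrt((9 + 60) + (1/5)*(-6)**2) = sqrt(69 + (1/5)*36) = sqrt(69 + 36/5) = sqrt(381/5) = sqrt(1905)/5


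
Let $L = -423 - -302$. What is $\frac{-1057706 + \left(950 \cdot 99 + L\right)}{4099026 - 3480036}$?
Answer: $- \frac{321259}{206330} \approx -1.557$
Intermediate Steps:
$L = -121$ ($L = -423 + 302 = -121$)
$\frac{-1057706 + \left(950 \cdot 99 + L\right)}{4099026 - 3480036} = \frac{-1057706 + \left(950 \cdot 99 - 121\right)}{4099026 - 3480036} = \frac{-1057706 + \left(94050 - 121\right)}{618990} = \left(-1057706 + 93929\right) \frac{1}{618990} = \left(-963777\right) \frac{1}{618990} = - \frac{321259}{206330}$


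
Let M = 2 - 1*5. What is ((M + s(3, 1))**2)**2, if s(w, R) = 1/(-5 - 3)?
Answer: 390625/4096 ≈ 95.367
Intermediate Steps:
s(w, R) = -1/8 (s(w, R) = 1/(-8) = -1/8)
M = -3 (M = 2 - 5 = -3)
((M + s(3, 1))**2)**2 = ((-3 - 1/8)**2)**2 = ((-25/8)**2)**2 = (625/64)**2 = 390625/4096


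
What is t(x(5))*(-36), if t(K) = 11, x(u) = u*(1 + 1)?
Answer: -396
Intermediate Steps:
x(u) = 2*u (x(u) = u*2 = 2*u)
t(x(5))*(-36) = 11*(-36) = -396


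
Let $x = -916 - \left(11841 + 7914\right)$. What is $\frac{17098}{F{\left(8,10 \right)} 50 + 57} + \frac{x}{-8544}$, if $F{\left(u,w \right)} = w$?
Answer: $\frac{157599059}{4759008} \approx 33.116$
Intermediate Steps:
$x = -20671$ ($x = -916 - 19755 = -20671$)
$\frac{17098}{F{\left(8,10 \right)} 50 + 57} + \frac{x}{-8544} = \frac{17098}{10 \cdot 50 + 57} - \frac{20671}{-8544} = \frac{17098}{500 + 57} - - \frac{20671}{8544} = \frac{17098}{557} + \frac{20671}{8544} = \frac{157599059}{4759008}$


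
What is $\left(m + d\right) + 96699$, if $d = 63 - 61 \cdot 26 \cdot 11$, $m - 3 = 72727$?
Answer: $152046$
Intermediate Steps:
$m = 72730$ ($m = 3 + 72727 = 72730$)
$d = -17383$ ($d = 63 - 17446 = -17383$)
$\left(m + d\right) + 96699 = \left(72730 - 17383\right) + 96699 = 55347 + 96699 = 152046$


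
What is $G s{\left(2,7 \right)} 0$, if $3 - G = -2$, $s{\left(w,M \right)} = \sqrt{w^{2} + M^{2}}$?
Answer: $0$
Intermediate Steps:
$s{\left(w,M \right)} = \sqrt{M^{2} + w^{2}}$
$G = 5$ ($G = 3 - -2 = 3 + 2 = 5$)
$G s{\left(2,7 \right)} 0 = 5 \sqrt{7^{2} + 2^{2}} \cdot 0 = 5 \sqrt{49 + 4} \cdot 0 = 5 \sqrt{53} \cdot 0 = 0$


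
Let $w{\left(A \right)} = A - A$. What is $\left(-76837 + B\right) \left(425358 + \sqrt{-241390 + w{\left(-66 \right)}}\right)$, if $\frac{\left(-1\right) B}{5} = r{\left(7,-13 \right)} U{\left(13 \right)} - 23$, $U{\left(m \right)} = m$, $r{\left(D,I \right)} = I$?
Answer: $-32274888966 - 75877 i \sqrt{241390} \approx -3.2275 \cdot 10^{10} - 3.7279 \cdot 10^{7} i$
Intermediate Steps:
$w{\left(A \right)} = 0$
$B = 960$ ($B = - 5 \left(\left(-13\right) 13 - 23\right) = - 5 \left(-169 - 23\right) = \left(-5\right) \left(-192\right) = 960$)
$\left(-76837 + B\right) \left(425358 + \sqrt{-241390 + w{\left(-66 \right)}}\right) = \left(-76837 + 960\right) \left(425358 + \sqrt{-241390 + 0}\right) = - 75877 \left(425358 + \sqrt{-241390}\right) = - 75877 \left(425358 + i \sqrt{241390}\right) = -32274888966 - 75877 i \sqrt{241390}$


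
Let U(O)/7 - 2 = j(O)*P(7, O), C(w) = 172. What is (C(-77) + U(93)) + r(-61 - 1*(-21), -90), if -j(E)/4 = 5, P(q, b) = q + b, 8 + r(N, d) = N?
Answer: -13862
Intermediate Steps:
r(N, d) = -8 + N
P(q, b) = b + q
j(E) = -20 (j(E) = -4*5 = -20)
U(O) = -966 - 140*O (U(O) = 14 + 7*(-20*(O + 7)) = 14 + 7*(-20*(7 + O)) = 14 + 7*(-140 - 20*O) = 14 + (-980 - 140*O) = -966 - 140*O)
(C(-77) + U(93)) + r(-61 - 1*(-21), -90) = (172 + (-966 - 140*93)) + (-8 + (-61 - 1*(-21))) = (172 + (-966 - 13020)) + (-8 + (-61 + 21)) = (172 - 13986) + (-8 - 40) = -13814 - 48 = -13862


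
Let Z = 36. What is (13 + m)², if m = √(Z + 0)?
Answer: 361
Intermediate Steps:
m = 6 (m = √(36 + 0) = √36 = 6)
(13 + m)² = (13 + 6)² = 19² = 361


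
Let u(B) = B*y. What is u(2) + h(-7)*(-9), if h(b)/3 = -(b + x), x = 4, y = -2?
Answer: -85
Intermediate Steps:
h(b) = -12 - 3*b (h(b) = 3*(-(b + 4)) = 3*(-(4 + b)) = 3*(-4 - b) = -12 - 3*b)
u(B) = -2*B (u(B) = B*(-2) = -2*B)
u(2) + h(-7)*(-9) = -2*2 + (-12 - 3*(-7))*(-9) = -4 + (-12 + 21)*(-9) = -4 + 9*(-9) = -4 - 81 = -85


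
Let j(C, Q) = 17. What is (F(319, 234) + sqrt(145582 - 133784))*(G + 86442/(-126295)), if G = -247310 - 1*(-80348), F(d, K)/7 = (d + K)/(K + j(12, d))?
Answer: -81626043690072/31700045 - 21086552232*sqrt(11798)/126295 ≈ -2.0710e+7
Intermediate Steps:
F(d, K) = 7*(K + d)/(17 + K) (F(d, K) = 7*((d + K)/(K + 17)) = 7*((K + d)/(17 + K)) = 7*(K + d)/(17 + K))
G = -166962 (G = -247310 + 80348 = -166962)
(F(319, 234) + sqrt(145582 - 133784))*(G + 86442/(-126295)) = (7*(234 + 319)/(17 + 234) + sqrt(145582 - 133784))*(-166962 + 86442/(-126295)) = (7*553/251 + sqrt(11798))*(-166962 + 86442*(-1/126295)) = (7*(1/251)*553 + sqrt(11798))*(-166962 - 86442/126295) = (3871/251 + sqrt(11798))*(-21086552232/126295) = -81626043690072/31700045 - 21086552232*sqrt(11798)/126295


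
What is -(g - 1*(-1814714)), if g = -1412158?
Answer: -402556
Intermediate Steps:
-(g - 1*(-1814714)) = -(-1412158 - 1*(-1814714)) = -(-1412158 + 1814714) = -1*402556 = -402556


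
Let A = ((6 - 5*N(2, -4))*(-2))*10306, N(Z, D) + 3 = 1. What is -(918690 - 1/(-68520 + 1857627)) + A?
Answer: -2233667885573/1789107 ≈ -1.2485e+6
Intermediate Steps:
N(Z, D) = -2 (N(Z, D) = -3 + 1 = -2)
A = -329792 (A = ((6 - 5*(-2))*(-2))*10306 = ((6 + 10)*(-2))*10306 = (16*(-2))*10306 = -32*10306 = -329792)
-(918690 - 1/(-68520 + 1857627)) + A = -(918690 - 1/(-68520 + 1857627)) - 329792 = -(918690 - 1/1789107) - 329792 = -1*1643634709829/1789107 - 329792 = -1643634709829/1789107 - 329792 = -2233667885573/1789107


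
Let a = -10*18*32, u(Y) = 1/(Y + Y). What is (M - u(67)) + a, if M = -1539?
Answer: -978067/134 ≈ -7299.0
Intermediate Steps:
u(Y) = 1/(2*Y)
a = -5760 (a = -180*32 = -5760)
(M - u(67)) + a = (-1539 - 1/(2*67)) - 5760 = (-1539 - 1*1/134) - 5760 = (-1539 - 1/134) - 5760 = -206227/134 - 5760 = -978067/134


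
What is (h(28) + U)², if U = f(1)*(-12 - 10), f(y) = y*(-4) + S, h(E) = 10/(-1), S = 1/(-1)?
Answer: 10000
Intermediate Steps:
S = -1 (S = 1*(-1) = -1)
h(E) = -10 (h(E) = 10*(-1) = -10)
f(y) = -1 - 4*y (f(y) = y*(-4) - 1 = -4*y - 1 = -1 - 4*y)
U = 110 (U = (-1 - 4*1)*(-12 - 10) = (-1 - 4)*(-22) = -5*(-22) = 110)
(h(28) + U)² = (-10 + 110)² = 100² = 10000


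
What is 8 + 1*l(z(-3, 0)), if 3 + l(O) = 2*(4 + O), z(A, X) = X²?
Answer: 13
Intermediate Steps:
l(O) = 5 + 2*O (l(O) = -3 + 2*(4 + O) = -3 + (8 + 2*O) = 5 + 2*O)
8 + 1*l(z(-3, 0)) = 8 + 1*(5 + 2*0²) = 8 + 1*(5 + 2*0) = 8 + 1*(5 + 0) = 8 + 1*5 = 8 + 5 = 13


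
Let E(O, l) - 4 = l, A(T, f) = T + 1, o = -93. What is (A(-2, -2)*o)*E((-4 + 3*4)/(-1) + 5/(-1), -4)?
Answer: 0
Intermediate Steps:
A(T, f) = 1 + T
E(O, l) = 4 + l
(A(-2, -2)*o)*E((-4 + 3*4)/(-1) + 5/(-1), -4) = ((1 - 2)*(-93))*(4 - 4) = -1*(-93)*0 = 93*0 = 0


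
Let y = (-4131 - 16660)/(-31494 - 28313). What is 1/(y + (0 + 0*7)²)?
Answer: 59807/20791 ≈ 2.8766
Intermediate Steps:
y = 20791/59807 (y = -20791/(-59807) = -20791*(-1/59807) = 20791/59807 ≈ 0.34763)
1/(y + (0 + 0*7)²) = 1/(20791/59807 + (0 + 0*7)²) = 1/(20791/59807 + (0 + 0)²) = 1/(20791/59807 + 0²) = 1/(20791/59807 + 0) = 1/(20791/59807) = 59807/20791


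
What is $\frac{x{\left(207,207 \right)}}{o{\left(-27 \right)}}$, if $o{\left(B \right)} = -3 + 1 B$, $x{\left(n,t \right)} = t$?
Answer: $- \frac{69}{10} \approx -6.9$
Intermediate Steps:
$o{\left(B \right)} = -3 + B$
$\frac{x{\left(207,207 \right)}}{o{\left(-27 \right)}} = \frac{207}{-3 - 27} = \frac{207}{-30} = 207 \left(- \frac{1}{30}\right) = - \frac{69}{10}$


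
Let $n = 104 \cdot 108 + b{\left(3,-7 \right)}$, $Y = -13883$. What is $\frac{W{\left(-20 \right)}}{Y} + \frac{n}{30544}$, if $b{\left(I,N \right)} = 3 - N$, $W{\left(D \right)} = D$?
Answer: $\frac{78341783}{212021176} \approx 0.3695$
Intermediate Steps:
$n = 11242$ ($n = 104 \cdot 108 + \left(3 - -7\right) = 11232 + \left(3 + 7\right) = 11232 + 10 = 11242$)
$\frac{W{\left(-20 \right)}}{Y} + \frac{n}{30544} = - \frac{20}{-13883} + \frac{11242}{30544} = \left(-20\right) \left(- \frac{1}{13883}\right) + 11242 \cdot \frac{1}{30544} = \frac{20}{13883} + \frac{5621}{15272} = \frac{78341783}{212021176}$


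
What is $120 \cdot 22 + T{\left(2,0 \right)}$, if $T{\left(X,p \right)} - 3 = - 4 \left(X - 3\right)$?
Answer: $2647$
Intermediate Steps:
$T{\left(X,p \right)} = 15 - 4 X$ ($T{\left(X,p \right)} = 3 - 4 \left(X - 3\right) = 3 - 4 \left(-3 + X\right) = 3 - \left(-12 + 4 X\right) = 15 - 4 X$)
$120 \cdot 22 + T{\left(2,0 \right)} = 120 \cdot 22 + \left(15 - 8\right) = 2640 + \left(15 - 8\right) = 2640 + 7 = 2647$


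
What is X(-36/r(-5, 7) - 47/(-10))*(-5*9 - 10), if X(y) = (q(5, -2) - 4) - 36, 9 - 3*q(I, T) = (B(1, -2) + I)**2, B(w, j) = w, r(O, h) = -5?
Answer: 2695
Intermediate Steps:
q(I, T) = 3 - (1 + I)**2/3
X(y) = -49 (X(y) = ((3 - (1 + 5)**2/3) - 4) - 36 = ((3 - 1/3*6**2) - 4) - 36 = ((3 - 1/3*36) - 4) - 36 = ((3 - 12) - 4) - 36 = (-9 - 4) - 36 = -13 - 36 = -49)
X(-36/r(-5, 7) - 47/(-10))*(-5*9 - 10) = -49*(-5*9 - 10) = -49*(-45 - 10) = -49*(-55) = 2695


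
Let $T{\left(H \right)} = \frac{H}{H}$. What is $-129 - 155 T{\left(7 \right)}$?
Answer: $-284$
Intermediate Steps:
$T{\left(H \right)} = 1$
$-129 - 155 T{\left(7 \right)} = -129 - 155 = -284$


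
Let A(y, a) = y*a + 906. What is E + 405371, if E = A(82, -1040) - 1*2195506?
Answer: -1874509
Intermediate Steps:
A(y, a) = 906 + a*y (A(y, a) = a*y + 906 = 906 + a*y)
E = -2279880 (E = (906 - 1040*82) - 1*2195506 = (906 - 85280) - 2195506 = -84374 - 2195506 = -2279880)
E + 405371 = -2279880 + 405371 = -1874509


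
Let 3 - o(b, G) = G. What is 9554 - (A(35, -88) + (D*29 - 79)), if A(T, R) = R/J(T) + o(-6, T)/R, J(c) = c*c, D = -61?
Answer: 153638018/13475 ≈ 11402.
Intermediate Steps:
o(b, G) = 3 - G
J(c) = c²
A(T, R) = R/T² + (3 - T)/R (A(T, R) = R/(T²) + (3 - T)/R = R/T² + (3 - T)/R)
9554 - (A(35, -88) + (D*29 - 79)) = 9554 - ((3/(-88) - 88/35² - 1*35/(-88)) + (-61*29 - 79)) = 9554 - ((3*(-1/88) - 88*1/1225 - 1*35*(-1/88)) + (-1769 - 79)) = 9554 - ((-3/88 - 88/1225 + 35/88) - 1848) = 9554 - (3932/13475 - 1848) = 9554 - 1*(-24897868/13475) = 9554 + 24897868/13475 = 153638018/13475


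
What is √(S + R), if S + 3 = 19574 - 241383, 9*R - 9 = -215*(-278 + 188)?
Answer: I*√219661 ≈ 468.68*I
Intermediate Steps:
R = 2151 (R = 1 + (-215*(-278 + 188))/9 = 1 + (-215*(-90))/9 = 1 + (⅑)*19350 = 1 + 2150 = 2151)
S = -221812 (S = -3 + (19574 - 241383) = -3 - 221809 = -221812)
√(S + R) = √(-221812 + 2151) = √(-219661) = I*√219661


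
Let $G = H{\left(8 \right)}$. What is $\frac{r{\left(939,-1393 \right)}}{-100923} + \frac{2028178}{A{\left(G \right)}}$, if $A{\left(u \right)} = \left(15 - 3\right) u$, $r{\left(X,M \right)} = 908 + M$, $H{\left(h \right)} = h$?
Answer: $\frac{11371658603}{538256} \approx 21127.0$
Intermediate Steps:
$G = 8$
$A{\left(u \right)} = 12 u$
$\frac{r{\left(939,-1393 \right)}}{-100923} + \frac{2028178}{A{\left(G \right)}} = \frac{908 - 1393}{-100923} + \frac{2028178}{12 \cdot 8} = \left(-485\right) \left(- \frac{1}{100923}\right) + \frac{2028178}{96} = \frac{485}{100923} + 2028178 \cdot \frac{1}{96} = \frac{485}{100923} + \frac{1014089}{48} = \frac{11371658603}{538256}$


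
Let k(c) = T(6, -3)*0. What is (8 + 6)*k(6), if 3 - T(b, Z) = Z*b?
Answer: 0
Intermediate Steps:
T(b, Z) = 3 - Z*b
k(c) = 0 (k(c) = (3 - 1*(-3)*6)*0 = (3 + 18)*0 = 21*0 = 0)
(8 + 6)*k(6) = (8 + 6)*0 = 14*0 = 0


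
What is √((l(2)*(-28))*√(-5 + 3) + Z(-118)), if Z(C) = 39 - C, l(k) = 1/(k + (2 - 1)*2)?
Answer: √(157 - 7*I*√2) ≈ 12.536 - 0.39484*I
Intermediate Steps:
l(k) = 1/(2 + k) (l(k) = 1/(k + 1*2) = 1/(k + 2) = 1/(2 + k))
√((l(2)*(-28))*√(-5 + 3) + Z(-118)) = √((-28/(2 + 2))*√(-5 + 3) + (39 - 1*(-118))) = √((-28/4)*√(-2) + (39 + 118)) = √(((¼)*(-28))*(I*√2) + 157) = √(-7*I*√2 + 157) = √(157 - 7*I*√2)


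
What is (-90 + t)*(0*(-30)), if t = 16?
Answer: 0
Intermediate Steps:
(-90 + t)*(0*(-30)) = (-90 + 16)*(0*(-30)) = -74*0 = 0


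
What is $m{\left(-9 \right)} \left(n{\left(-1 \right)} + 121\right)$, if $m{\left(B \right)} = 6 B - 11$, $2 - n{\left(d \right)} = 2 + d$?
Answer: $-7930$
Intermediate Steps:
$n{\left(d \right)} = - d$ ($n{\left(d \right)} = 2 - \left(2 + d\right) = - d$)
$m{\left(B \right)} = -11 + 6 B$
$m{\left(-9 \right)} \left(n{\left(-1 \right)} + 121\right) = \left(-11 + 6 \left(-9\right)\right) \left(\left(-1\right) \left(-1\right) + 121\right) = \left(-11 - 54\right) \left(1 + 121\right) = \left(-65\right) 122 = -7930$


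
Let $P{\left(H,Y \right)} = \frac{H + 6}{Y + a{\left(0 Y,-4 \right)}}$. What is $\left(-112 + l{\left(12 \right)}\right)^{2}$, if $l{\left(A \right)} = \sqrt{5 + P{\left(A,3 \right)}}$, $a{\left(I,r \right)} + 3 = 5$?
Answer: $\frac{\left(560 - \sqrt{215}\right)^{2}}{25} \approx 11896.0$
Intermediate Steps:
$a{\left(I,r \right)} = 2$ ($a{\left(I,r \right)} = -3 + 5 = 2$)
$P{\left(H,Y \right)} = \frac{6 + H}{2 + Y}$ ($P{\left(H,Y \right)} = \frac{H + 6}{Y + 2} = \frac{6 + H}{2 + Y}$)
$l{\left(A \right)} = \sqrt{\frac{31}{5} + \frac{A}{5}}$ ($l{\left(A \right)} = \sqrt{5 + \frac{6 + A}{2 + 3}} = \sqrt{5 + \frac{6 + A}{5}} = \sqrt{5 + \left(\frac{6}{5} + \frac{A}{5}\right)} = \sqrt{\frac{31}{5} + \frac{A}{5}}$)
$\left(-112 + l{\left(12 \right)}\right)^{2} = \left(-112 + \frac{\sqrt{155 + 5 \cdot 12}}{5}\right)^{2} = \left(-112 + \frac{\sqrt{155 + 60}}{5}\right)^{2} = \left(-112 + \frac{\sqrt{215}}{5}\right)^{2}$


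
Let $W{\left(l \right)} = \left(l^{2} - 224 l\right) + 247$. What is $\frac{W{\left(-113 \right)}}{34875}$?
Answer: $\frac{12776}{11625} \approx 1.099$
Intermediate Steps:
$W{\left(l \right)} = 247 + l^{2} - 224 l$
$\frac{W{\left(-113 \right)}}{34875} = \frac{247 + \left(-113\right)^{2} - -25312}{34875} = \left(247 + 12769 + 25312\right) \frac{1}{34875} = 38328 \cdot \frac{1}{34875} = \frac{12776}{11625}$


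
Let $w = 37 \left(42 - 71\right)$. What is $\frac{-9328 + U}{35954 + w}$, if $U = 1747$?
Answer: $- \frac{361}{1661} \approx -0.21734$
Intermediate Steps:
$w = -1073$ ($w = 37 \left(-29\right) = -1073$)
$\frac{-9328 + U}{35954 + w} = \frac{-9328 + 1747}{35954 - 1073} = - \frac{7581}{34881} = \left(-7581\right) \frac{1}{34881} = - \frac{361}{1661}$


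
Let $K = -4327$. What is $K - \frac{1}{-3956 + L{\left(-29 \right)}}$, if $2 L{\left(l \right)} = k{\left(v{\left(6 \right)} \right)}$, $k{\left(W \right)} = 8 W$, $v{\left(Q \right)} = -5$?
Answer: $- \frac{17204151}{3976} \approx -4327.0$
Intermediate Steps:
$L{\left(l \right)} = -20$ ($L{\left(l \right)} = \frac{8 \left(-5\right)}{2} = \frac{1}{2} \left(-40\right) = -20$)
$K - \frac{1}{-3956 + L{\left(-29 \right)}} = -4327 - \frac{1}{-3956 - 20} = -4327 - \frac{1}{-3976} = -4327 - - \frac{1}{3976} = -4327 + \frac{1}{3976} = - \frac{17204151}{3976}$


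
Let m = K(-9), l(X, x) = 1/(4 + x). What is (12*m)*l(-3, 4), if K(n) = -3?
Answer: -9/2 ≈ -4.5000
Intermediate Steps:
m = -3
(12*m)*l(-3, 4) = (12*(-3))/(4 + 4) = -36/8 = -36*⅛ = -9/2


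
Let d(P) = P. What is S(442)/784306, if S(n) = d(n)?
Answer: 221/392153 ≈ 0.00056356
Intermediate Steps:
S(n) = n
S(442)/784306 = 442/784306 = 442*(1/784306) = 221/392153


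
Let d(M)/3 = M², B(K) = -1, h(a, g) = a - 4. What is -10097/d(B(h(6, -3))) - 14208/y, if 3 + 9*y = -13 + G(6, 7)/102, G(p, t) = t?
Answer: 22721207/4875 ≈ 4660.8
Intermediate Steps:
h(a, g) = -4 + a
d(M) = 3*M²
y = -1625/918 (y = -⅓ + (-13 + 7/102)/9 = -⅓ + (⅑)*(-1319/102) = -⅓ - 1319/918 = -1625/918 ≈ -1.7702)
-10097/d(B(h(6, -3))) - 14208/y = -10097/(3*(-1)²) - 14208/(-1625/918) = -10097/(3*1) - 14208*(-918/1625) = -10097/3 + 13042944/1625 = 22721207/4875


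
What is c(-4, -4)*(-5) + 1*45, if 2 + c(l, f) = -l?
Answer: 35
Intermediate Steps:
c(l, f) = -2 - l
c(-4, -4)*(-5) + 1*45 = (-2 - 1*(-4))*(-5) + 1*45 = (-2 + 4)*(-5) + 45 = 2*(-5) + 45 = -10 + 45 = 35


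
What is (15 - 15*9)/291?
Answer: -40/97 ≈ -0.41237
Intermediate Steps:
(15 - 15*9)/291 = (15 - 135)*(1/291) = -120*1/291 = -40/97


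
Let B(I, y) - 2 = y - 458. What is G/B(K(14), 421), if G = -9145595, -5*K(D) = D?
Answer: 1829119/7 ≈ 2.6130e+5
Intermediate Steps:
K(D) = -D/5
B(I, y) = -456 + y (B(I, y) = 2 + (y - 458) = 2 + (-458 + y) = -456 + y)
G/B(K(14), 421) = -9145595/(-456 + 421) = -9145595/(-35) = -9145595*(-1/35) = 1829119/7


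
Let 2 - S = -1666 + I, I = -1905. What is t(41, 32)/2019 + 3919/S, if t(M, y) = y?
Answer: 2675599/2404629 ≈ 1.1127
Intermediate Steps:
S = 3573 (S = 2 - (-1666 - 1905) = 2 - 1*(-3571) = 2 + 3571 = 3573)
t(41, 32)/2019 + 3919/S = 32/2019 + 3919/3573 = 2675599/2404629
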